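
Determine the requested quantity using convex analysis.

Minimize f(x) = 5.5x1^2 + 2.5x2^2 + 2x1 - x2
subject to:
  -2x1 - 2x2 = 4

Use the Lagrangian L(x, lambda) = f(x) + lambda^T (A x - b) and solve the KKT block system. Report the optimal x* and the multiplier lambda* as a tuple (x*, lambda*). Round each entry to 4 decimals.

Form the Lagrangian:
  L(x, lambda) = (1/2) x^T Q x + c^T x + lambda^T (A x - b)
Stationarity (grad_x L = 0): Q x + c + A^T lambda = 0.
Primal feasibility: A x = b.

This gives the KKT block system:
  [ Q   A^T ] [ x     ]   [-c ]
  [ A    0  ] [ lambda ] = [ b ]

Solving the linear system:
  x*      = (-0.8125, -1.1875)
  lambda* = (-3.4688)
  f(x*)   = 6.7188

x* = (-0.8125, -1.1875), lambda* = (-3.4688)


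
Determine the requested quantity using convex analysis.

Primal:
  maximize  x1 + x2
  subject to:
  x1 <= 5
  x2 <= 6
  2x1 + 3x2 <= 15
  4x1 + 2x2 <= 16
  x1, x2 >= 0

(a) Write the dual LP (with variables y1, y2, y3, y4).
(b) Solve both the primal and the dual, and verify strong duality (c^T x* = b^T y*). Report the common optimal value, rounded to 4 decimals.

The standard primal-dual pair for 'max c^T x s.t. A x <= b, x >= 0' is:
  Dual:  min b^T y  s.t.  A^T y >= c,  y >= 0.

So the dual LP is:
  minimize  5y1 + 6y2 + 15y3 + 16y4
  subject to:
    y1 + 2y3 + 4y4 >= 1
    y2 + 3y3 + 2y4 >= 1
    y1, y2, y3, y4 >= 0

Solving the primal: x* = (2.25, 3.5).
  primal value c^T x* = 5.75.
Solving the dual: y* = (0, 0, 0.25, 0.125).
  dual value b^T y* = 5.75.
Strong duality: c^T x* = b^T y*. Confirmed.

5.75


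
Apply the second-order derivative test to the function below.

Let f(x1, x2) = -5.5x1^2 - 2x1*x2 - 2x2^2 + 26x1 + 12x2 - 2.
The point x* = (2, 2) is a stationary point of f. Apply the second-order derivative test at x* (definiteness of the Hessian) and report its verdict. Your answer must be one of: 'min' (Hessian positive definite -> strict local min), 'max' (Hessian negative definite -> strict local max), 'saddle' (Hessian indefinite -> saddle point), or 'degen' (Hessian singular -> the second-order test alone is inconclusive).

Compute the Hessian H = grad^2 f:
  H = [[-11, -2], [-2, -4]]
Verify stationarity: grad f(x*) = H x* + g = (0, 0).
Eigenvalues of H: -11.5311, -3.4689.
Both eigenvalues < 0, so H is negative definite -> x* is a strict local max.

max


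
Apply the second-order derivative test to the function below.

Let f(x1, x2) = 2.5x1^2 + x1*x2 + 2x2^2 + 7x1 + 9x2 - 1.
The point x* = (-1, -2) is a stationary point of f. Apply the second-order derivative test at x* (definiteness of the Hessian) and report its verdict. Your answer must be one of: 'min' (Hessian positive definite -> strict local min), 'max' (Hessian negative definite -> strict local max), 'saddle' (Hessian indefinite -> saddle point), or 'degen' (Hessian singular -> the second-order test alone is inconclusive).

Compute the Hessian H = grad^2 f:
  H = [[5, 1], [1, 4]]
Verify stationarity: grad f(x*) = H x* + g = (0, 0).
Eigenvalues of H: 3.382, 5.618.
Both eigenvalues > 0, so H is positive definite -> x* is a strict local min.

min


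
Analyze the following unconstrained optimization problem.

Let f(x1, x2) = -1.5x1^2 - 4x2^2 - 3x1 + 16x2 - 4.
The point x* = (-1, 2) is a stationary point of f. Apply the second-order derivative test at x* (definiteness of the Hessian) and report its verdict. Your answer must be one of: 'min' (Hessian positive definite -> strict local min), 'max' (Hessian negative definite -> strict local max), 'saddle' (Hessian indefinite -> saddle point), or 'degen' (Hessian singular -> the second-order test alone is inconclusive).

Compute the Hessian H = grad^2 f:
  H = [[-3, 0], [0, -8]]
Verify stationarity: grad f(x*) = H x* + g = (0, 0).
Eigenvalues of H: -8, -3.
Both eigenvalues < 0, so H is negative definite -> x* is a strict local max.

max


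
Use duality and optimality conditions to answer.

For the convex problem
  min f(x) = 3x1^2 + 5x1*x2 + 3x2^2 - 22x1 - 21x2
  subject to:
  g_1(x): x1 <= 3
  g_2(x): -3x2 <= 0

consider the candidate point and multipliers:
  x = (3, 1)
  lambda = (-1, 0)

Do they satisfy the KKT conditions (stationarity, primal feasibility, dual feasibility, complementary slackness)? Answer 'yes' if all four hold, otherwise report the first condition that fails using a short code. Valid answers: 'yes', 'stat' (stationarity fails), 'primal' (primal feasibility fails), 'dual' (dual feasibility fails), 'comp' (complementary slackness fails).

Gradient of f: grad f(x) = Q x + c = (1, 0)
Constraint values g_i(x) = a_i^T x - b_i:
  g_1((3, 1)) = 0
  g_2((3, 1)) = -3
Stationarity residual: grad f(x) + sum_i lambda_i a_i = (0, 0)
  -> stationarity OK
Primal feasibility (all g_i <= 0): OK
Dual feasibility (all lambda_i >= 0): FAILS
Complementary slackness (lambda_i * g_i(x) = 0 for all i): OK

Verdict: the first failing condition is dual_feasibility -> dual.

dual


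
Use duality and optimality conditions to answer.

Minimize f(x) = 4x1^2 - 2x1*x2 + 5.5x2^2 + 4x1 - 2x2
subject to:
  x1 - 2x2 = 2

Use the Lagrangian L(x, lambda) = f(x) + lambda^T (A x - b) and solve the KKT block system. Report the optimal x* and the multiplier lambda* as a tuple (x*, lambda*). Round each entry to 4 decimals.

Form the Lagrangian:
  L(x, lambda) = (1/2) x^T Q x + c^T x + lambda^T (A x - b)
Stationarity (grad_x L = 0): Q x + c + A^T lambda = 0.
Primal feasibility: A x = b.

This gives the KKT block system:
  [ Q   A^T ] [ x     ]   [-c ]
  [ A    0  ] [ lambda ] = [ b ]

Solving the linear system:
  x*      = (0.0571, -0.9714)
  lambda* = (-6.4)
  f(x*)   = 7.4857

x* = (0.0571, -0.9714), lambda* = (-6.4)


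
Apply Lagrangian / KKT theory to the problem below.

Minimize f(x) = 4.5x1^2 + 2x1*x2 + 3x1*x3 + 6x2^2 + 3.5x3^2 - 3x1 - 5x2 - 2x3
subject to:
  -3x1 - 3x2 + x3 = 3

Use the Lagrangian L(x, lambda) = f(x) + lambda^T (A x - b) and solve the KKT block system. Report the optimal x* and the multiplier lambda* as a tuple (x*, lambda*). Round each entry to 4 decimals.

Form the Lagrangian:
  L(x, lambda) = (1/2) x^T Q x + c^T x + lambda^T (A x - b)
Stationarity (grad_x L = 0): Q x + c + A^T lambda = 0.
Primal feasibility: A x = b.

This gives the KKT block system:
  [ Q   A^T ] [ x     ]   [-c ]
  [ A    0  ] [ lambda ] = [ b ]

Solving the linear system:
  x*      = (-0.6884, -0.0141, 0.8925)
  lambda* = (-2.1821)
  f(x*)   = 3.4486

x* = (-0.6884, -0.0141, 0.8925), lambda* = (-2.1821)


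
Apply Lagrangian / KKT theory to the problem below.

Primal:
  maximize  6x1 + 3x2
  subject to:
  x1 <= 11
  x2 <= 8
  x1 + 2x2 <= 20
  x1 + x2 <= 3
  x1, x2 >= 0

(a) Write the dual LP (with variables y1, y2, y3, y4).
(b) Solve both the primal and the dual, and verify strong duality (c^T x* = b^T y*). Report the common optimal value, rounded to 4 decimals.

The standard primal-dual pair for 'max c^T x s.t. A x <= b, x >= 0' is:
  Dual:  min b^T y  s.t.  A^T y >= c,  y >= 0.

So the dual LP is:
  minimize  11y1 + 8y2 + 20y3 + 3y4
  subject to:
    y1 + y3 + y4 >= 6
    y2 + 2y3 + y4 >= 3
    y1, y2, y3, y4 >= 0

Solving the primal: x* = (3, 0).
  primal value c^T x* = 18.
Solving the dual: y* = (0, 0, 0, 6).
  dual value b^T y* = 18.
Strong duality: c^T x* = b^T y*. Confirmed.

18


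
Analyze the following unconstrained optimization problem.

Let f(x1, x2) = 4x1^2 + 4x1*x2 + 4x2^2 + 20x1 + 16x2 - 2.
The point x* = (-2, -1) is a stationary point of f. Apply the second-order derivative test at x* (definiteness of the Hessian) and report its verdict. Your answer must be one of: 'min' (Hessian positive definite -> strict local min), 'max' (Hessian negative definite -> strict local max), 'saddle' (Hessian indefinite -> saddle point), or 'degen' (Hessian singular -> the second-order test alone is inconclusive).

Compute the Hessian H = grad^2 f:
  H = [[8, 4], [4, 8]]
Verify stationarity: grad f(x*) = H x* + g = (0, 0).
Eigenvalues of H: 4, 12.
Both eigenvalues > 0, so H is positive definite -> x* is a strict local min.

min


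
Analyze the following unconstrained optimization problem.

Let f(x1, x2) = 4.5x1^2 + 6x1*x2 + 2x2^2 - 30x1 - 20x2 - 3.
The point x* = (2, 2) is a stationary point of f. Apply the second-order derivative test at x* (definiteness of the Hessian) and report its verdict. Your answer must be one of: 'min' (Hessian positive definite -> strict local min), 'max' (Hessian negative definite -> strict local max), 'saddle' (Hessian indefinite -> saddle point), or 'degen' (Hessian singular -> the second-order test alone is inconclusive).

Compute the Hessian H = grad^2 f:
  H = [[9, 6], [6, 4]]
Verify stationarity: grad f(x*) = H x* + g = (0, 0).
Eigenvalues of H: 0, 13.
H has a zero eigenvalue (singular; positive semidefinite but not definite), so H is neither positive definite, negative definite, nor indefinite. The second-order test alone is inconclusive -> degen.
(Indeed, f is constant along the null direction of H through x*, so x* is not a strict local extremum.)

degen


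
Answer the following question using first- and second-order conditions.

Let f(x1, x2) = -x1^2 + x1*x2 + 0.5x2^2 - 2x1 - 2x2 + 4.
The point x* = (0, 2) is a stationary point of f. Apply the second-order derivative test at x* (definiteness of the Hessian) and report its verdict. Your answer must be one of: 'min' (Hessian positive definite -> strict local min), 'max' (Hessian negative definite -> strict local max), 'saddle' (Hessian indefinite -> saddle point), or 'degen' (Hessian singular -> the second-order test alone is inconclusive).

Compute the Hessian H = grad^2 f:
  H = [[-2, 1], [1, 1]]
Verify stationarity: grad f(x*) = H x* + g = (0, 0).
Eigenvalues of H: -2.3028, 1.3028.
Eigenvalues have mixed signs, so H is indefinite -> x* is a saddle point.

saddle


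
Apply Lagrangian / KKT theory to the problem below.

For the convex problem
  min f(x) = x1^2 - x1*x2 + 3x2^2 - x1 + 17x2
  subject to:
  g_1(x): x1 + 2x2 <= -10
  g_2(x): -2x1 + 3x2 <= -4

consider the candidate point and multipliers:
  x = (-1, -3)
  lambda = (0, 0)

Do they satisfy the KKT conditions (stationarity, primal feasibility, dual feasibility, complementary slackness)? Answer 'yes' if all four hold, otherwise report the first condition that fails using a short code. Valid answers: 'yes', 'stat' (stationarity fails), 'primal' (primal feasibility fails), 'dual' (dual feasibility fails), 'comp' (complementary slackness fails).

Gradient of f: grad f(x) = Q x + c = (0, 0)
Constraint values g_i(x) = a_i^T x - b_i:
  g_1((-1, -3)) = 3
  g_2((-1, -3)) = -3
Stationarity residual: grad f(x) + sum_i lambda_i a_i = (0, 0)
  -> stationarity OK
Primal feasibility (all g_i <= 0): FAILS
Dual feasibility (all lambda_i >= 0): OK
Complementary slackness (lambda_i * g_i(x) = 0 for all i): OK

Verdict: the first failing condition is primal_feasibility -> primal.

primal


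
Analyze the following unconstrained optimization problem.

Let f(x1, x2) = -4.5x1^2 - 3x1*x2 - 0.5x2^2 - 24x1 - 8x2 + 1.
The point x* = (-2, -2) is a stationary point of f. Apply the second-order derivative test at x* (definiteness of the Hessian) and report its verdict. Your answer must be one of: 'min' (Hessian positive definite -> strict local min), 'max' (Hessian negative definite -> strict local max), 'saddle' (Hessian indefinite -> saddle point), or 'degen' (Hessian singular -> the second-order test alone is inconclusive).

Compute the Hessian H = grad^2 f:
  H = [[-9, -3], [-3, -1]]
Verify stationarity: grad f(x*) = H x* + g = (0, 0).
Eigenvalues of H: -10, 0.
H has a zero eigenvalue (singular; negative semidefinite but not definite), so H is neither positive definite, negative definite, nor indefinite. The second-order test alone is inconclusive -> degen.
(Indeed, f is constant along the null direction of H through x*, so x* is not a strict local extremum.)

degen


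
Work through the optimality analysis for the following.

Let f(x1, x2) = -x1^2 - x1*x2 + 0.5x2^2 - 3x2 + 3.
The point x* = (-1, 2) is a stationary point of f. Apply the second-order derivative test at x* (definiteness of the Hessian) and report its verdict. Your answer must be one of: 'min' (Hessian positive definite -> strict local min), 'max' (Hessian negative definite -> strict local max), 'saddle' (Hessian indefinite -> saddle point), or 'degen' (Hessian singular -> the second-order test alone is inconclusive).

Compute the Hessian H = grad^2 f:
  H = [[-2, -1], [-1, 1]]
Verify stationarity: grad f(x*) = H x* + g = (0, 0).
Eigenvalues of H: -2.3028, 1.3028.
Eigenvalues have mixed signs, so H is indefinite -> x* is a saddle point.

saddle


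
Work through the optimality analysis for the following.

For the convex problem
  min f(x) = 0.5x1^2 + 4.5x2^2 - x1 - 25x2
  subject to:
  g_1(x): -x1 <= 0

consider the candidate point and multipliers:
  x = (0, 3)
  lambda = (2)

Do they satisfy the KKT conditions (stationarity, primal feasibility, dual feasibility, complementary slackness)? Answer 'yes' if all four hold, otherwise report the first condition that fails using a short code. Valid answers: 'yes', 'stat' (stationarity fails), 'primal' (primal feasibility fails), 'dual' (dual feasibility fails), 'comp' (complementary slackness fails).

Gradient of f: grad f(x) = Q x + c = (-1, 2)
Constraint values g_i(x) = a_i^T x - b_i:
  g_1((0, 3)) = 0
Stationarity residual: grad f(x) + sum_i lambda_i a_i = (-3, 2)
  -> stationarity FAILS
Primal feasibility (all g_i <= 0): OK
Dual feasibility (all lambda_i >= 0): OK
Complementary slackness (lambda_i * g_i(x) = 0 for all i): OK

Verdict: the first failing condition is stationarity -> stat.

stat


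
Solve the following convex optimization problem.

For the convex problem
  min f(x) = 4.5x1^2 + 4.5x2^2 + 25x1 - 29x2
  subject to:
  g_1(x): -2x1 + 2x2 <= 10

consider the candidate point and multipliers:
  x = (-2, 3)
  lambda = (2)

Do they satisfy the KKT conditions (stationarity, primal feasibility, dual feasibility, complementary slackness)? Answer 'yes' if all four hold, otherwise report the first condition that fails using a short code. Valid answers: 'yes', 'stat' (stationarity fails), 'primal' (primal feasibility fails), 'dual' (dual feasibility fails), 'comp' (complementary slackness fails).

Gradient of f: grad f(x) = Q x + c = (7, -2)
Constraint values g_i(x) = a_i^T x - b_i:
  g_1((-2, 3)) = 0
Stationarity residual: grad f(x) + sum_i lambda_i a_i = (3, 2)
  -> stationarity FAILS
Primal feasibility (all g_i <= 0): OK
Dual feasibility (all lambda_i >= 0): OK
Complementary slackness (lambda_i * g_i(x) = 0 for all i): OK

Verdict: the first failing condition is stationarity -> stat.

stat


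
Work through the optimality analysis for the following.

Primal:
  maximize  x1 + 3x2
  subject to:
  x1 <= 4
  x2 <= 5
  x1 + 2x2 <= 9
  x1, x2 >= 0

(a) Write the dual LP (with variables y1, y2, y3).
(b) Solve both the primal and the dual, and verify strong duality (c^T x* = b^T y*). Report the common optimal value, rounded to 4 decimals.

The standard primal-dual pair for 'max c^T x s.t. A x <= b, x >= 0' is:
  Dual:  min b^T y  s.t.  A^T y >= c,  y >= 0.

So the dual LP is:
  minimize  4y1 + 5y2 + 9y3
  subject to:
    y1 + y3 >= 1
    y2 + 2y3 >= 3
    y1, y2, y3 >= 0

Solving the primal: x* = (0, 4.5).
  primal value c^T x* = 13.5.
Solving the dual: y* = (0, 0, 1.5).
  dual value b^T y* = 13.5.
Strong duality: c^T x* = b^T y*. Confirmed.

13.5


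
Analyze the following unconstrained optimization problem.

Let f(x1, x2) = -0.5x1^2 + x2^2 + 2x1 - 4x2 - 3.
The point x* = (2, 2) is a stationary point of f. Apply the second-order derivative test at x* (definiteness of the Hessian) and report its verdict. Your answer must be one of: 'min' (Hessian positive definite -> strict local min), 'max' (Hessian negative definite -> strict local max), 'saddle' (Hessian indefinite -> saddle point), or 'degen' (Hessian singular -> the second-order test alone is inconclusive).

Compute the Hessian H = grad^2 f:
  H = [[-1, 0], [0, 2]]
Verify stationarity: grad f(x*) = H x* + g = (0, 0).
Eigenvalues of H: -1, 2.
Eigenvalues have mixed signs, so H is indefinite -> x* is a saddle point.

saddle


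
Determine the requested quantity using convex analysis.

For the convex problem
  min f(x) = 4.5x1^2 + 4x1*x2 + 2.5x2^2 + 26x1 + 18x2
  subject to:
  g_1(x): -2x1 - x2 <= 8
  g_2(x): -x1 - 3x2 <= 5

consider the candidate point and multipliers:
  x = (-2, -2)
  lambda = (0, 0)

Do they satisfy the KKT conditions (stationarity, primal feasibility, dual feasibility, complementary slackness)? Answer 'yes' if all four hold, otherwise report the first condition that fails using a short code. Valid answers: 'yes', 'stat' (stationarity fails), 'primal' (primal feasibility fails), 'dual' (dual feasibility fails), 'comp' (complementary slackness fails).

Gradient of f: grad f(x) = Q x + c = (0, 0)
Constraint values g_i(x) = a_i^T x - b_i:
  g_1((-2, -2)) = -2
  g_2((-2, -2)) = 3
Stationarity residual: grad f(x) + sum_i lambda_i a_i = (0, 0)
  -> stationarity OK
Primal feasibility (all g_i <= 0): FAILS
Dual feasibility (all lambda_i >= 0): OK
Complementary slackness (lambda_i * g_i(x) = 0 for all i): OK

Verdict: the first failing condition is primal_feasibility -> primal.

primal


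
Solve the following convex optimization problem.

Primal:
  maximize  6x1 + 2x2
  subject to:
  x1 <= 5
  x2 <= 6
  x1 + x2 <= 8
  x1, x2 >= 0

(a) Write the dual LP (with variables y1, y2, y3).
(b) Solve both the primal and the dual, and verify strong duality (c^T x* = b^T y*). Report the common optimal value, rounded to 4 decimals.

The standard primal-dual pair for 'max c^T x s.t. A x <= b, x >= 0' is:
  Dual:  min b^T y  s.t.  A^T y >= c,  y >= 0.

So the dual LP is:
  minimize  5y1 + 6y2 + 8y3
  subject to:
    y1 + y3 >= 6
    y2 + y3 >= 2
    y1, y2, y3 >= 0

Solving the primal: x* = (5, 3).
  primal value c^T x* = 36.
Solving the dual: y* = (4, 0, 2).
  dual value b^T y* = 36.
Strong duality: c^T x* = b^T y*. Confirmed.

36


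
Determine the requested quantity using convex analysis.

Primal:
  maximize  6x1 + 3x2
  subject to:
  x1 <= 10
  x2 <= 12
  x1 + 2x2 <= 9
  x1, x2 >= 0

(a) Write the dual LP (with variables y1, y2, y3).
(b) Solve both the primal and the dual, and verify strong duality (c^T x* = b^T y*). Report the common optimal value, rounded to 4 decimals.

The standard primal-dual pair for 'max c^T x s.t. A x <= b, x >= 0' is:
  Dual:  min b^T y  s.t.  A^T y >= c,  y >= 0.

So the dual LP is:
  minimize  10y1 + 12y2 + 9y3
  subject to:
    y1 + y3 >= 6
    y2 + 2y3 >= 3
    y1, y2, y3 >= 0

Solving the primal: x* = (9, 0).
  primal value c^T x* = 54.
Solving the dual: y* = (0, 0, 6).
  dual value b^T y* = 54.
Strong duality: c^T x* = b^T y*. Confirmed.

54


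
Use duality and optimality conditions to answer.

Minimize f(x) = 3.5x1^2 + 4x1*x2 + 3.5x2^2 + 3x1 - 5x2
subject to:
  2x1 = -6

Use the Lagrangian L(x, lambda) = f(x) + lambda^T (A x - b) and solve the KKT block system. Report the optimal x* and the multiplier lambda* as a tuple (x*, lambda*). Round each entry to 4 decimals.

Form the Lagrangian:
  L(x, lambda) = (1/2) x^T Q x + c^T x + lambda^T (A x - b)
Stationarity (grad_x L = 0): Q x + c + A^T lambda = 0.
Primal feasibility: A x = b.

This gives the KKT block system:
  [ Q   A^T ] [ x     ]   [-c ]
  [ A    0  ] [ lambda ] = [ b ]

Solving the linear system:
  x*      = (-3, 2.4286)
  lambda* = (4.1429)
  f(x*)   = 1.8571

x* = (-3, 2.4286), lambda* = (4.1429)


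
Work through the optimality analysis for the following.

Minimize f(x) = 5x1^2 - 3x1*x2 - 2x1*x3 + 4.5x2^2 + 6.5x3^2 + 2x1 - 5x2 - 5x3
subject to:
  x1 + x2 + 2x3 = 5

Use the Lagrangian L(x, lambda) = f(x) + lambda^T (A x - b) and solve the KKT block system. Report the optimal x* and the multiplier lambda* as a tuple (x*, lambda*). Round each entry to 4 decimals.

Form the Lagrangian:
  L(x, lambda) = (1/2) x^T Q x + c^T x + lambda^T (A x - b)
Stationarity (grad_x L = 0): Q x + c + A^T lambda = 0.
Primal feasibility: A x = b.

This gives the KKT block system:
  [ Q   A^T ] [ x     ]   [-c ]
  [ A    0  ] [ lambda ] = [ b ]

Solving the linear system:
  x*      = (0.9811, 1.4305, 1.2942)
  lambda* = (-4.9312)
  f(x*)   = 6.4973

x* = (0.9811, 1.4305, 1.2942), lambda* = (-4.9312)


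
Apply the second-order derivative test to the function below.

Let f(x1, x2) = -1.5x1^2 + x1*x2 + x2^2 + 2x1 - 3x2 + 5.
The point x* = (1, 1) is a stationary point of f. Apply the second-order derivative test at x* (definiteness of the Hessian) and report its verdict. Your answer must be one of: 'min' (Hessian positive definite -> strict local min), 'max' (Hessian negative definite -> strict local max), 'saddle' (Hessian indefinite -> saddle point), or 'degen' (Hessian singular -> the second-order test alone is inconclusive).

Compute the Hessian H = grad^2 f:
  H = [[-3, 1], [1, 2]]
Verify stationarity: grad f(x*) = H x* + g = (0, 0).
Eigenvalues of H: -3.1926, 2.1926.
Eigenvalues have mixed signs, so H is indefinite -> x* is a saddle point.

saddle


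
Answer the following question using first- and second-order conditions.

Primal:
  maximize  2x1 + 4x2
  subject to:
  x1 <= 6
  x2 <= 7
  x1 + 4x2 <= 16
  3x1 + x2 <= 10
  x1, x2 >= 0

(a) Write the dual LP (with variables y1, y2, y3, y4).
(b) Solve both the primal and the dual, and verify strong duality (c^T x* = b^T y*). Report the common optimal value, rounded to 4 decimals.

The standard primal-dual pair for 'max c^T x s.t. A x <= b, x >= 0' is:
  Dual:  min b^T y  s.t.  A^T y >= c,  y >= 0.

So the dual LP is:
  minimize  6y1 + 7y2 + 16y3 + 10y4
  subject to:
    y1 + y3 + 3y4 >= 2
    y2 + 4y3 + y4 >= 4
    y1, y2, y3, y4 >= 0

Solving the primal: x* = (2.1818, 3.4545).
  primal value c^T x* = 18.1818.
Solving the dual: y* = (0, 0, 0.9091, 0.3636).
  dual value b^T y* = 18.1818.
Strong duality: c^T x* = b^T y*. Confirmed.

18.1818


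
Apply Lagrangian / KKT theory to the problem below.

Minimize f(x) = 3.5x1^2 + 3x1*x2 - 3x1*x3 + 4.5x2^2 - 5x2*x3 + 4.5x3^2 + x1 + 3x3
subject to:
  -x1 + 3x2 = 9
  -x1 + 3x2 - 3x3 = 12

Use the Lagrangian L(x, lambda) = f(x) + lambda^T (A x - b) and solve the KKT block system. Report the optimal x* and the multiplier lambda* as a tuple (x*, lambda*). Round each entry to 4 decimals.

Form the Lagrangian:
  L(x, lambda) = (1/2) x^T Q x + c^T x + lambda^T (A x - b)
Stationarity (grad_x L = 0): Q x + c + A^T lambda = 0.
Primal feasibility: A x = b.

This gives the KKT block system:
  [ Q   A^T ] [ x     ]   [-c ]
  [ A    0  ] [ lambda ] = [ b ]

Solving the linear system:
  x*      = (-2.3667, 2.2111, -1)
  lambda* = (-2.6148, -3.3185)
  f(x*)   = 28.9944

x* = (-2.3667, 2.2111, -1), lambda* = (-2.6148, -3.3185)


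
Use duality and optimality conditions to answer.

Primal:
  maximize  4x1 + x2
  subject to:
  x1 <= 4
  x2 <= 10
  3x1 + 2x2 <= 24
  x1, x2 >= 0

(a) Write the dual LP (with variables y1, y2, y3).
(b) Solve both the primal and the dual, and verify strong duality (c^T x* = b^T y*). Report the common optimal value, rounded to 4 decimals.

The standard primal-dual pair for 'max c^T x s.t. A x <= b, x >= 0' is:
  Dual:  min b^T y  s.t.  A^T y >= c,  y >= 0.

So the dual LP is:
  minimize  4y1 + 10y2 + 24y3
  subject to:
    y1 + 3y3 >= 4
    y2 + 2y3 >= 1
    y1, y2, y3 >= 0

Solving the primal: x* = (4, 6).
  primal value c^T x* = 22.
Solving the dual: y* = (2.5, 0, 0.5).
  dual value b^T y* = 22.
Strong duality: c^T x* = b^T y*. Confirmed.

22


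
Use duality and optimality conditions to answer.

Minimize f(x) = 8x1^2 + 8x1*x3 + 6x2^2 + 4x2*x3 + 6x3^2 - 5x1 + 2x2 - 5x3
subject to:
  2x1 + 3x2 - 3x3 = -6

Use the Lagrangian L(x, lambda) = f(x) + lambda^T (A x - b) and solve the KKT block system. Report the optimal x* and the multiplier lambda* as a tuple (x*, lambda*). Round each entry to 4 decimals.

Form the Lagrangian:
  L(x, lambda) = (1/2) x^T Q x + c^T x + lambda^T (A x - b)
Stationarity (grad_x L = 0): Q x + c + A^T lambda = 0.
Primal feasibility: A x = b.

This gives the KKT block system:
  [ Q   A^T ] [ x     ]   [-c ]
  [ A    0  ] [ lambda ] = [ b ]

Solving the linear system:
  x*      = (-0.3197, -0.7197, 1.0671)
  lambda* = (0.7895)
  f(x*)   = -0.2197

x* = (-0.3197, -0.7197, 1.0671), lambda* = (0.7895)


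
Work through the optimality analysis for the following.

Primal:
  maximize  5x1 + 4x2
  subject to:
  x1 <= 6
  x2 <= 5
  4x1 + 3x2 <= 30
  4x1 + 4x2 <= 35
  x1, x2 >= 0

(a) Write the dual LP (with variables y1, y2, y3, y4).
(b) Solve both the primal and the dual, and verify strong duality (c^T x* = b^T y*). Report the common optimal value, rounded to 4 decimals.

The standard primal-dual pair for 'max c^T x s.t. A x <= b, x >= 0' is:
  Dual:  min b^T y  s.t.  A^T y >= c,  y >= 0.

So the dual LP is:
  minimize  6y1 + 5y2 + 30y3 + 35y4
  subject to:
    y1 + 4y3 + 4y4 >= 5
    y2 + 3y3 + 4y4 >= 4
    y1, y2, y3, y4 >= 0

Solving the primal: x* = (3.75, 5).
  primal value c^T x* = 38.75.
Solving the dual: y* = (0, 0, 1, 0.25).
  dual value b^T y* = 38.75.
Strong duality: c^T x* = b^T y*. Confirmed.

38.75


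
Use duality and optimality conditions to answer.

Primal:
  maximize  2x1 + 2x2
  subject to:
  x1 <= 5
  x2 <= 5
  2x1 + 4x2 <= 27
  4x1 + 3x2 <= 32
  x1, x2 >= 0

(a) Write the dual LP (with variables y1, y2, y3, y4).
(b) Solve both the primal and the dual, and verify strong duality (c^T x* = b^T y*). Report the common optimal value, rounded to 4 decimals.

The standard primal-dual pair for 'max c^T x s.t. A x <= b, x >= 0' is:
  Dual:  min b^T y  s.t.  A^T y >= c,  y >= 0.

So the dual LP is:
  minimize  5y1 + 5y2 + 27y3 + 32y4
  subject to:
    y1 + 2y3 + 4y4 >= 2
    y2 + 4y3 + 3y4 >= 2
    y1, y2, y3, y4 >= 0

Solving the primal: x* = (4.7, 4.4).
  primal value c^T x* = 18.2.
Solving the dual: y* = (0, 0, 0.2, 0.4).
  dual value b^T y* = 18.2.
Strong duality: c^T x* = b^T y*. Confirmed.

18.2


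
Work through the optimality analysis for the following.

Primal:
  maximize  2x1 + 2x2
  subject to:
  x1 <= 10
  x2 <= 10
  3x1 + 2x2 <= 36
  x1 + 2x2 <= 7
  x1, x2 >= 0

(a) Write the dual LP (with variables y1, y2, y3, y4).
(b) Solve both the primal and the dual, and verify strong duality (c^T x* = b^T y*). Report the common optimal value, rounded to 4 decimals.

The standard primal-dual pair for 'max c^T x s.t. A x <= b, x >= 0' is:
  Dual:  min b^T y  s.t.  A^T y >= c,  y >= 0.

So the dual LP is:
  minimize  10y1 + 10y2 + 36y3 + 7y4
  subject to:
    y1 + 3y3 + y4 >= 2
    y2 + 2y3 + 2y4 >= 2
    y1, y2, y3, y4 >= 0

Solving the primal: x* = (7, 0).
  primal value c^T x* = 14.
Solving the dual: y* = (0, 0, 0, 2).
  dual value b^T y* = 14.
Strong duality: c^T x* = b^T y*. Confirmed.

14


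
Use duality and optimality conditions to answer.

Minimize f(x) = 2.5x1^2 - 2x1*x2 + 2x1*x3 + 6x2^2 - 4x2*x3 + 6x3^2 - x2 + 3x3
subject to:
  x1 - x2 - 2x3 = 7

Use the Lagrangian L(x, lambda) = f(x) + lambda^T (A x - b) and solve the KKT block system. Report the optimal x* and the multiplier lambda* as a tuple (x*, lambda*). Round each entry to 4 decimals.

Form the Lagrangian:
  L(x, lambda) = (1/2) x^T Q x + c^T x + lambda^T (A x - b)
Stationarity (grad_x L = 0): Q x + c + A^T lambda = 0.
Primal feasibility: A x = b.

This gives the KKT block system:
  [ Q   A^T ] [ x     ]   [-c ]
  [ A    0  ] [ lambda ] = [ b ]

Solving the linear system:
  x*      = (1.9325, -0.8968, -2.0853)
  lambda* = (-7.2857)
  f(x*)   = 22.8204

x* = (1.9325, -0.8968, -2.0853), lambda* = (-7.2857)


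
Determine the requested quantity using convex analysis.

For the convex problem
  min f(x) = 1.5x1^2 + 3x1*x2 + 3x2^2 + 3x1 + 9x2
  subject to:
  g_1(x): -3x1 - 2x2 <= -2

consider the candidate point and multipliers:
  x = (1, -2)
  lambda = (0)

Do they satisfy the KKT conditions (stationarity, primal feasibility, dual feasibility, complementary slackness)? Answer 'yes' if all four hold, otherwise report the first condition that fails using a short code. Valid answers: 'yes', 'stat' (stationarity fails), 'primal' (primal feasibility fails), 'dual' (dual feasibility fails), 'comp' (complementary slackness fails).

Gradient of f: grad f(x) = Q x + c = (0, 0)
Constraint values g_i(x) = a_i^T x - b_i:
  g_1((1, -2)) = 3
Stationarity residual: grad f(x) + sum_i lambda_i a_i = (0, 0)
  -> stationarity OK
Primal feasibility (all g_i <= 0): FAILS
Dual feasibility (all lambda_i >= 0): OK
Complementary slackness (lambda_i * g_i(x) = 0 for all i): OK

Verdict: the first failing condition is primal_feasibility -> primal.

primal


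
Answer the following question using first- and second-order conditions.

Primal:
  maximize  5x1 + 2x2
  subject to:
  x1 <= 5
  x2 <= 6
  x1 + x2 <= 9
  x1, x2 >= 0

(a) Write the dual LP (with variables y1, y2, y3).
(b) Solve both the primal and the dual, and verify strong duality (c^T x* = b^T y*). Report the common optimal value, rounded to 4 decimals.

The standard primal-dual pair for 'max c^T x s.t. A x <= b, x >= 0' is:
  Dual:  min b^T y  s.t.  A^T y >= c,  y >= 0.

So the dual LP is:
  minimize  5y1 + 6y2 + 9y3
  subject to:
    y1 + y3 >= 5
    y2 + y3 >= 2
    y1, y2, y3 >= 0

Solving the primal: x* = (5, 4).
  primal value c^T x* = 33.
Solving the dual: y* = (3, 0, 2).
  dual value b^T y* = 33.
Strong duality: c^T x* = b^T y*. Confirmed.

33


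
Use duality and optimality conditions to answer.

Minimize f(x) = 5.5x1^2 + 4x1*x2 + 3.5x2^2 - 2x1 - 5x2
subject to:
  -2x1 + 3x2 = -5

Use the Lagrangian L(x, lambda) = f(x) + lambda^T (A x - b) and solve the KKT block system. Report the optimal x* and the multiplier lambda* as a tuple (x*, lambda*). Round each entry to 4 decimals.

Form the Lagrangian:
  L(x, lambda) = (1/2) x^T Q x + c^T x + lambda^T (A x - b)
Stationarity (grad_x L = 0): Q x + c + A^T lambda = 0.
Primal feasibility: A x = b.

This gives the KKT block system:
  [ Q   A^T ] [ x     ]   [-c ]
  [ A    0  ] [ lambda ] = [ b ]

Solving the linear system:
  x*      = (1.0171, -0.9886)
  lambda* = (2.6171)
  f(x*)   = 7.9971

x* = (1.0171, -0.9886), lambda* = (2.6171)


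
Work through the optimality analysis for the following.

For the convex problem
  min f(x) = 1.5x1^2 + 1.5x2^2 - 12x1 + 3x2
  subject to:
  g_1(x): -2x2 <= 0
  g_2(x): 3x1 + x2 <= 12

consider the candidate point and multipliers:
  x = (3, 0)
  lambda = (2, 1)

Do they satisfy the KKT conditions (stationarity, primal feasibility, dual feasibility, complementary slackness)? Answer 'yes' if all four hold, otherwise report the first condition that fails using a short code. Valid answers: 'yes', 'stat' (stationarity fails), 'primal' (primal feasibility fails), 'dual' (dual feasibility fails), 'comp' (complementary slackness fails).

Gradient of f: grad f(x) = Q x + c = (-3, 3)
Constraint values g_i(x) = a_i^T x - b_i:
  g_1((3, 0)) = 0
  g_2((3, 0)) = -3
Stationarity residual: grad f(x) + sum_i lambda_i a_i = (0, 0)
  -> stationarity OK
Primal feasibility (all g_i <= 0): OK
Dual feasibility (all lambda_i >= 0): OK
Complementary slackness (lambda_i * g_i(x) = 0 for all i): FAILS

Verdict: the first failing condition is complementary_slackness -> comp.

comp


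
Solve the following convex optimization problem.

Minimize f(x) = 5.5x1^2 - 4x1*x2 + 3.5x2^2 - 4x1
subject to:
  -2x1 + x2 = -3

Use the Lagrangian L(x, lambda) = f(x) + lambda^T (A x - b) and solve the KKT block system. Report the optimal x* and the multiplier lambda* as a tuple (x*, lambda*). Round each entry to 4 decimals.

Form the Lagrangian:
  L(x, lambda) = (1/2) x^T Q x + c^T x + lambda^T (A x - b)
Stationarity (grad_x L = 0): Q x + c + A^T lambda = 0.
Primal feasibility: A x = b.

This gives the KKT block system:
  [ Q   A^T ] [ x     ]   [-c ]
  [ A    0  ] [ lambda ] = [ b ]

Solving the linear system:
  x*      = (1.4783, -0.0435)
  lambda* = (6.2174)
  f(x*)   = 6.3696

x* = (1.4783, -0.0435), lambda* = (6.2174)


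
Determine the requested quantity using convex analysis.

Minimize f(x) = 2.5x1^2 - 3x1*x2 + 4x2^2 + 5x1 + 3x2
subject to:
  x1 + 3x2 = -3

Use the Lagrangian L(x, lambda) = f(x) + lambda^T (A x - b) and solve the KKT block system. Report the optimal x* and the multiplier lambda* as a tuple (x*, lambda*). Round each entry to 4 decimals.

Form the Lagrangian:
  L(x, lambda) = (1/2) x^T Q x + c^T x + lambda^T (A x - b)
Stationarity (grad_x L = 0): Q x + c + A^T lambda = 0.
Primal feasibility: A x = b.

This gives the KKT block system:
  [ Q   A^T ] [ x     ]   [-c ]
  [ A    0  ] [ lambda ] = [ b ]

Solving the linear system:
  x*      = (-1.2254, -0.5915)
  lambda* = (-0.6479)
  f(x*)   = -4.9225

x* = (-1.2254, -0.5915), lambda* = (-0.6479)


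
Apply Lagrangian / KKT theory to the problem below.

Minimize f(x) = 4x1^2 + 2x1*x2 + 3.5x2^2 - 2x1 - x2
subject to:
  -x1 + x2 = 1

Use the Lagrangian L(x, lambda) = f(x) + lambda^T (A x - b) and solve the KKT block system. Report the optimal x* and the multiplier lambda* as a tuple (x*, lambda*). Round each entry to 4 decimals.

Form the Lagrangian:
  L(x, lambda) = (1/2) x^T Q x + c^T x + lambda^T (A x - b)
Stationarity (grad_x L = 0): Q x + c + A^T lambda = 0.
Primal feasibility: A x = b.

This gives the KKT block system:
  [ Q   A^T ] [ x     ]   [-c ]
  [ A    0  ] [ lambda ] = [ b ]

Solving the linear system:
  x*      = (-0.3158, 0.6842)
  lambda* = (-3.1579)
  f(x*)   = 1.5526

x* = (-0.3158, 0.6842), lambda* = (-3.1579)


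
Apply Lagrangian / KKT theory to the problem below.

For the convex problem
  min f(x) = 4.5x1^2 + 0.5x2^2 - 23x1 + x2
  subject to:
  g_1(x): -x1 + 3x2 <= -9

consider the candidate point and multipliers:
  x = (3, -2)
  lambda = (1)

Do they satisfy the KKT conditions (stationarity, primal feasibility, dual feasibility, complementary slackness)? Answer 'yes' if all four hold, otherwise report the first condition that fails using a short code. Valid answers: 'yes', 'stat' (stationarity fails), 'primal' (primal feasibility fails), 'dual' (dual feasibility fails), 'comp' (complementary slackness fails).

Gradient of f: grad f(x) = Q x + c = (4, -1)
Constraint values g_i(x) = a_i^T x - b_i:
  g_1((3, -2)) = 0
Stationarity residual: grad f(x) + sum_i lambda_i a_i = (3, 2)
  -> stationarity FAILS
Primal feasibility (all g_i <= 0): OK
Dual feasibility (all lambda_i >= 0): OK
Complementary slackness (lambda_i * g_i(x) = 0 for all i): OK

Verdict: the first failing condition is stationarity -> stat.

stat


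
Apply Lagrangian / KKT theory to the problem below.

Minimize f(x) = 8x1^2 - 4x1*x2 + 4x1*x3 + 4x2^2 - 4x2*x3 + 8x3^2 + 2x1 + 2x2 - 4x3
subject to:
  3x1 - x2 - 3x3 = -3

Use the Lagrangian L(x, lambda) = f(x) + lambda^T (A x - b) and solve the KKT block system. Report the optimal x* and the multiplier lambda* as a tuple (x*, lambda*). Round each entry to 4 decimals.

Form the Lagrangian:
  L(x, lambda) = (1/2) x^T Q x + c^T x + lambda^T (A x - b)
Stationarity (grad_x L = 0): Q x + c + A^T lambda = 0.
Primal feasibility: A x = b.

This gives the KKT block system:
  [ Q   A^T ] [ x     ]   [-c ]
  [ A    0  ] [ lambda ] = [ b ]

Solving the linear system:
  x*      = (-0.4811, -0.0849, 0.5472)
  lambda* = (1.0566)
  f(x*)   = -0.0755

x* = (-0.4811, -0.0849, 0.5472), lambda* = (1.0566)


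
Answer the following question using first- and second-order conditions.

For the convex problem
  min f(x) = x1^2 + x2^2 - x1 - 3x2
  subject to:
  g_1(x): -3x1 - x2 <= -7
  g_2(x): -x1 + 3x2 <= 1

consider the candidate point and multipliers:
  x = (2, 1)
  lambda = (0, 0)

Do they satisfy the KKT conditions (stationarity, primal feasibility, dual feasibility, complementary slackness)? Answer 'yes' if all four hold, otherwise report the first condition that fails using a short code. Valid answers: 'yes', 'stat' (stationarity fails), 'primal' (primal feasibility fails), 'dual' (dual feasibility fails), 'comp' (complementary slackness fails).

Gradient of f: grad f(x) = Q x + c = (3, -1)
Constraint values g_i(x) = a_i^T x - b_i:
  g_1((2, 1)) = 0
  g_2((2, 1)) = 0
Stationarity residual: grad f(x) + sum_i lambda_i a_i = (3, -1)
  -> stationarity FAILS
Primal feasibility (all g_i <= 0): OK
Dual feasibility (all lambda_i >= 0): OK
Complementary slackness (lambda_i * g_i(x) = 0 for all i): OK

Verdict: the first failing condition is stationarity -> stat.

stat


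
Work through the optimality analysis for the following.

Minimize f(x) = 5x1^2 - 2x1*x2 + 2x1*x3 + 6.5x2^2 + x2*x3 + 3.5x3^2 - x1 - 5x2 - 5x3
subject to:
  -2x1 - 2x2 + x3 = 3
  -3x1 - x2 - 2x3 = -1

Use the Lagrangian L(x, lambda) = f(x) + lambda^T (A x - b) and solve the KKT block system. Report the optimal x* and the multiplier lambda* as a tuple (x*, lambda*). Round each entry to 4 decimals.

Form the Lagrangian:
  L(x, lambda) = (1/2) x^T Q x + c^T x + lambda^T (A x - b)
Stationarity (grad_x L = 0): Q x + c + A^T lambda = 0.
Primal feasibility: A x = b.

This gives the KKT block system:
  [ Q   A^T ] [ x     ]   [-c ]
  [ A    0  ] [ lambda ] = [ b ]

Solving the linear system:
  x*      = (-0.583, -0.1839, 1.4664)
  lambda* = (-2.6861, 0.6143)
  f(x*)   = 1.4215

x* = (-0.583, -0.1839, 1.4664), lambda* = (-2.6861, 0.6143)


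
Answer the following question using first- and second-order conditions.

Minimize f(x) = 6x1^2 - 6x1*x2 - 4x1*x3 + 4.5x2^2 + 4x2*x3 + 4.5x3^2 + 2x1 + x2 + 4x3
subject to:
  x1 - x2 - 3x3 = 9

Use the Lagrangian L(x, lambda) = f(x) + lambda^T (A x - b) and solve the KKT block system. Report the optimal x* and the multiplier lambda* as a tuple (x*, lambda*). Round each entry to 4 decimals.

Form the Lagrangian:
  L(x, lambda) = (1/2) x^T Q x + c^T x + lambda^T (A x - b)
Stationarity (grad_x L = 0): Q x + c + A^T lambda = 0.
Primal feasibility: A x = b.

This gives the KKT block system:
  [ Q   A^T ] [ x     ]   [-c ]
  [ A    0  ] [ lambda ] = [ b ]

Solving the linear system:
  x*      = (-0.5614, 0.1228, -3.2281)
  lambda* = (-7.4386)
  f(x*)   = 26.5175

x* = (-0.5614, 0.1228, -3.2281), lambda* = (-7.4386)


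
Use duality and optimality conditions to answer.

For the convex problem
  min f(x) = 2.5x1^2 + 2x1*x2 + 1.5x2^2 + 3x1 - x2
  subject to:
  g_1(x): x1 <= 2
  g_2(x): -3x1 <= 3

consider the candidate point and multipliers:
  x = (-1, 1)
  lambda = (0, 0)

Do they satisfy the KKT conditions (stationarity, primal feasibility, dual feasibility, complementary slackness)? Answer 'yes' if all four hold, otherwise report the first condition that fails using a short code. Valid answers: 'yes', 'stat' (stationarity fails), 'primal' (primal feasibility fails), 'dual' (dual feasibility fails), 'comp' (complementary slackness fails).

Gradient of f: grad f(x) = Q x + c = (0, 0)
Constraint values g_i(x) = a_i^T x - b_i:
  g_1((-1, 1)) = -3
  g_2((-1, 1)) = 0
Stationarity residual: grad f(x) + sum_i lambda_i a_i = (0, 0)
  -> stationarity OK
Primal feasibility (all g_i <= 0): OK
Dual feasibility (all lambda_i >= 0): OK
Complementary slackness (lambda_i * g_i(x) = 0 for all i): OK

Verdict: yes, KKT holds.

yes


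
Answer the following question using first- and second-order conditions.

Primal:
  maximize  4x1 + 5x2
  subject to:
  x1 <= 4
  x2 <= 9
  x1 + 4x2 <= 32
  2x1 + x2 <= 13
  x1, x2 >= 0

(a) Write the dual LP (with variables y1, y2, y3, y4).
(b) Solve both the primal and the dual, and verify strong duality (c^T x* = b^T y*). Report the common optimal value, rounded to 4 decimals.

The standard primal-dual pair for 'max c^T x s.t. A x <= b, x >= 0' is:
  Dual:  min b^T y  s.t.  A^T y >= c,  y >= 0.

So the dual LP is:
  minimize  4y1 + 9y2 + 32y3 + 13y4
  subject to:
    y1 + y3 + 2y4 >= 4
    y2 + 4y3 + y4 >= 5
    y1, y2, y3, y4 >= 0

Solving the primal: x* = (2.8571, 7.2857).
  primal value c^T x* = 47.8571.
Solving the dual: y* = (0, 0, 0.8571, 1.5714).
  dual value b^T y* = 47.8571.
Strong duality: c^T x* = b^T y*. Confirmed.

47.8571


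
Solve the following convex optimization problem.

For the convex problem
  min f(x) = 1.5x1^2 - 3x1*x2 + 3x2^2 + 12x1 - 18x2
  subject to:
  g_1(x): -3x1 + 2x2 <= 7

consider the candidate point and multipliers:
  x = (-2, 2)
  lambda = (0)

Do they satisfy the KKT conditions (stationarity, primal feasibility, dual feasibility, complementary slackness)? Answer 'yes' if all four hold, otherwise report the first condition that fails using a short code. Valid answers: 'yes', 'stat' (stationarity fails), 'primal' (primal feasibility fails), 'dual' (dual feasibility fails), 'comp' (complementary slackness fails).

Gradient of f: grad f(x) = Q x + c = (0, 0)
Constraint values g_i(x) = a_i^T x - b_i:
  g_1((-2, 2)) = 3
Stationarity residual: grad f(x) + sum_i lambda_i a_i = (0, 0)
  -> stationarity OK
Primal feasibility (all g_i <= 0): FAILS
Dual feasibility (all lambda_i >= 0): OK
Complementary slackness (lambda_i * g_i(x) = 0 for all i): OK

Verdict: the first failing condition is primal_feasibility -> primal.

primal
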